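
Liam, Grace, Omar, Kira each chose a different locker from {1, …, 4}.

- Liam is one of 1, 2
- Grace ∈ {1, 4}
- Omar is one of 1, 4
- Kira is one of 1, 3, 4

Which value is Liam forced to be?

The 4 variables draw from only 4 values {1, 2, 3, 4}, so each is used; only Liam can be 2, hence Liam = 2.

2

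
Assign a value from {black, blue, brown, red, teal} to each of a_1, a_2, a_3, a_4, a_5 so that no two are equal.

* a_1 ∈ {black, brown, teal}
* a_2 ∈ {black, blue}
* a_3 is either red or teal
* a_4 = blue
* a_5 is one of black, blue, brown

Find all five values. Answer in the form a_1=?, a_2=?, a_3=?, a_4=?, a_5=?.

a_4's domain is down to {blue}, so a_4 = blue. So a_2, a_5 can't be blue.
a_2 must be black (only option left). Strike black from a_1, a_5.
a_5 has just one choice, so a_5 = brown. Remove brown from a_1.
a_1 must be teal (only option left). Strike teal from a_3.
a_3 has just one choice, so a_3 = red.

a_1=teal, a_2=black, a_3=red, a_4=blue, a_5=brown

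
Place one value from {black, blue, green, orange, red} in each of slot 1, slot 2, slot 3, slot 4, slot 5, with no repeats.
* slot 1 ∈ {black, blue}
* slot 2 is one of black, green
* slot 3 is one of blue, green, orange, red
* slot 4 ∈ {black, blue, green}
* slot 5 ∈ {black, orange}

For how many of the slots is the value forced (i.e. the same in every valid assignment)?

2

Among the 5 variables, red fits only slot 3 (and all 5 values in {black, blue, green, orange, red} must be used), so slot 3 = red.
The 4 still-open variables together cover exactly {black, blue, green, orange} — 4 values for 4 variables — and orange appears only in slot 5's list, so slot 5 = orange.
Determined: slot 3=red, slot 5=orange. The other slots each still have more than one consistent value. That makes 2.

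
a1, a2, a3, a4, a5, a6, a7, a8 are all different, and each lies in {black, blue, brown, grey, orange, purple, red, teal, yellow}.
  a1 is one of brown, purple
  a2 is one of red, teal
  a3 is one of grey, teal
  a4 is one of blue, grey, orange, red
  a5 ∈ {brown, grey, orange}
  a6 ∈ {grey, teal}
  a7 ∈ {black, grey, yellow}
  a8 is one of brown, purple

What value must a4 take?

blue

a1 and a8 between them cover only {brown, purple} — a naked pair. Remove those values from a5.
a3 and a6 between them cover only {grey, teal} — a naked pair. Remove those values from a2, a4, a5, a7.
That leaves a2 = red. Eliminate red elsewhere: a4.
a5 has just one choice, so a5 = orange. Eliminate orange elsewhere: a4.
So a4 = blue.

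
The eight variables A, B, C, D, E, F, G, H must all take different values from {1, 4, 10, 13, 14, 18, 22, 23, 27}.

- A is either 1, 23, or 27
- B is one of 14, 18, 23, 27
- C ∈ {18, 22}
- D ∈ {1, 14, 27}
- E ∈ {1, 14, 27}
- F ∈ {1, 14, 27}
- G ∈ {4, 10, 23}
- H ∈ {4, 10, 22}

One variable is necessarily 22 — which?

C

D, E, F share exactly the 3 values {1, 14, 27}; by pigeonhole those values go to them, so strike 1, 14, 27 from A, B.
That leaves A = 23. Eliminate 23 elsewhere: B, G.
That leaves B = 18. So C can't be 18.
So 22 goes to C.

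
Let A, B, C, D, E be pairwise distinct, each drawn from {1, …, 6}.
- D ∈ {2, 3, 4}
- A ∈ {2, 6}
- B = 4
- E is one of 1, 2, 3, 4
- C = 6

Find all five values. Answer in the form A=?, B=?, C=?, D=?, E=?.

A=2, B=4, C=6, D=3, E=1

B must be 4 (only option left). Eliminate 4 elsewhere: D, E.
C must be 6 (only option left). Strike 6 from A.
A has just one choice, so A = 2. Eliminate 2 elsewhere: D, E.
D must be 3 (only option left). So E can't be 3.
E must be 1 (only option left).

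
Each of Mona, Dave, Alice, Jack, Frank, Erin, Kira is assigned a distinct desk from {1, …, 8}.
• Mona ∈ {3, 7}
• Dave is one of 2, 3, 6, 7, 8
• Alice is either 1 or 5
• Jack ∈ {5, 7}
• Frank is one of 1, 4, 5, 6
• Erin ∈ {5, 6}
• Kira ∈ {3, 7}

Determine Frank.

The 2 variables Mona and Kira are confined to {3, 7}, which locks those values in; drop them from Dave, Jack.
That leaves Jack = 5. Strike 5 from Alice, Frank, Erin.
Erin must be 6 (only option left). Eliminate 6 elsewhere: Dave, Frank.
That leaves Alice = 1. Strike 1 from Frank.
So Frank = 4.

4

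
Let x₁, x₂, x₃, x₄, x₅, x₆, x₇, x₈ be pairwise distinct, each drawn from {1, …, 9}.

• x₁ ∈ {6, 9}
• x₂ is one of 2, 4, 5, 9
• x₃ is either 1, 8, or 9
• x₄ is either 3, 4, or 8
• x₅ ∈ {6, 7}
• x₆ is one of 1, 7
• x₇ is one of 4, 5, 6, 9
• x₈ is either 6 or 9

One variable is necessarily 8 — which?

x₁ and x₈ share exactly the 2 values {6, 9}; by pigeonhole those values go to them, so strike 6, 9 from x₂, x₃, x₅, x₇.
That leaves x₅ = 7. Strike 7 from x₆.
x₆ has just one choice, so x₆ = 1. Remove 1 from x₃.
So 8 goes to x₃.

x₃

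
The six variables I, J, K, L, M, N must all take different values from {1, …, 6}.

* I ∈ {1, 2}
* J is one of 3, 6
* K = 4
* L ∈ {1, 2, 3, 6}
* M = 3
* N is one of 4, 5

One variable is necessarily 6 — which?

K has just one choice, so K = 4. Strike 4 from N.
M must be 3 (only option left). So J, L can't be 3.
So 6 goes to J.

J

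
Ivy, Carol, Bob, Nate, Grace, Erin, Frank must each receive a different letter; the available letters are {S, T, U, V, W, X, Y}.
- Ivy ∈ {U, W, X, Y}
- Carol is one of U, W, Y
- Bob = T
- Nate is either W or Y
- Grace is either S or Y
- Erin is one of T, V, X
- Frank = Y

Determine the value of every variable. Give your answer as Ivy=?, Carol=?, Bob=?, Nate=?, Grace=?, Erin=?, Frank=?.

Bob must be T (only option left). Strike T from Erin.
Frank must be Y (only option left). So Ivy, Carol, Nate, Grace can't be Y.
That leaves Nate = W. So Ivy, Carol can't be W.
That leaves Grace = S.
That leaves Carol = U. So Ivy can't be U.
That leaves Ivy = X. Remove X from Erin.
Erin must be V (only option left).

Ivy=X, Carol=U, Bob=T, Nate=W, Grace=S, Erin=V, Frank=Y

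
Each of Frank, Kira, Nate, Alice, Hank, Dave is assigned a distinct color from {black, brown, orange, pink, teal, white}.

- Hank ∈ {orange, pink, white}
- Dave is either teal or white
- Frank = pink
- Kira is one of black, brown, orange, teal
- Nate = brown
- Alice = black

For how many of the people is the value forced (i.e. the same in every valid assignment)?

Frank's domain is down to {pink}, so Frank = pink. So Hank can't be pink.
Nate must be brown (only option left). Eliminate brown elsewhere: Kira.
Alice's domain is down to {black}, so Alice = black. Remove black from Kira.
Determined: Frank=pink, Nate=brown, Alice=black. The other people each still have more than one consistent value. That makes 3.

3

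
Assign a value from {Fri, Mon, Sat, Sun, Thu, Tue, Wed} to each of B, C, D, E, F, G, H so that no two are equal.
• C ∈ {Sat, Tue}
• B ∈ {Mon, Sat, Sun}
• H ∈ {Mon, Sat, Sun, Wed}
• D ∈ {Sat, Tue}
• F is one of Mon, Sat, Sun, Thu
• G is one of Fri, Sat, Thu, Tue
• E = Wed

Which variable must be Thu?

F

E has just one choice, so E = Wed. Strike Wed from H.
Among the 6 still-open variables, Fri fits only G (and all 6 values in {Fri, Mon, Sat, Sun, Thu, Tue} must be used), so G = Fri.
The 5 still-open variables draw from only 5 values {Mon, Sat, Sun, Thu, Tue}, so each is used; only F can be Thu, hence F = Thu.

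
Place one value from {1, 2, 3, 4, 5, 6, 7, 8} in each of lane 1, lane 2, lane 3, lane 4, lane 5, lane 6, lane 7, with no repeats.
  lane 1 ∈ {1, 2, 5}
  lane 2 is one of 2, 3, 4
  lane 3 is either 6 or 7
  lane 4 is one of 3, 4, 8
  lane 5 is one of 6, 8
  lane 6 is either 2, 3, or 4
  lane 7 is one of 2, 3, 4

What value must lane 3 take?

lane 2, lane 6, lane 7 between them cover only {2, 3, 4} — a naked triple. Remove those values from lane 1, lane 4.
lane 4 must be 8 (only option left). Remove 8 from lane 5.
lane 5 must be 6 (only option left). So lane 3 can't be 6.
So lane 3 = 7.

7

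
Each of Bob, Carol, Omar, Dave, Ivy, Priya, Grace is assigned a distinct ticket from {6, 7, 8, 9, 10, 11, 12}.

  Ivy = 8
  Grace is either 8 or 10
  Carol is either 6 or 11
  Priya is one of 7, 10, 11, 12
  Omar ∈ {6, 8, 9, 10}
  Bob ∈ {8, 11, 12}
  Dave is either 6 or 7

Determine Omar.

Ivy must be 8 (only option left). Strike 8 from Bob, Omar, Grace.
That leaves Grace = 10. Strike 10 from Omar, Priya.
The 5 still-open variables together cover exactly {6, 7, 9, 11, 12} — 5 values for 5 variables — and 9 appears only in Omar's list, so Omar = 9.

9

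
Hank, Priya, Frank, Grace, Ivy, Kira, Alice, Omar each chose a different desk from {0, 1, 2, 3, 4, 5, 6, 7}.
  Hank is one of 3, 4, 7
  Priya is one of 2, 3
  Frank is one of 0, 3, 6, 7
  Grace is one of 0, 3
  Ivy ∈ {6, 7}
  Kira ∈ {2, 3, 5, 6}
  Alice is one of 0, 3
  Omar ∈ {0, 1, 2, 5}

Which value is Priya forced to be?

2

The 8 variables together cover exactly {0, 1, 2, 3, 4, 5, 6, 7} — 8 values for 8 variables — and 1 appears only in Omar's list, so Omar = 1.
Among the 7 still-open variables, 4 fits only Hank (and all 7 values in {0, 2, 3, 4, 5, 6, 7} must be used), so Hank = 4.
Among the 6 still-open variables, 5 fits only Kira (and all 6 values in {0, 2, 3, 5, 6, 7} must be used), so Kira = 5.
The 5 still-open variables draw from only 5 values {0, 2, 3, 6, 7}, so each is used; only Priya can be 2, hence Priya = 2.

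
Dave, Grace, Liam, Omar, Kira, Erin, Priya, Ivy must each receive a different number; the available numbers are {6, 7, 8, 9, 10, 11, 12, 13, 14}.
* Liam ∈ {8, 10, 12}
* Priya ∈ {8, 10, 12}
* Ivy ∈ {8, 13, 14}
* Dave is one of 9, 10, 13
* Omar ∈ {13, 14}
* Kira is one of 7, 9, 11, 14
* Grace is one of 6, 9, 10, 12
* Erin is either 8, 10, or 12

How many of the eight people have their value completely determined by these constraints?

Liam, Erin, Priya share exactly the 3 values {8, 10, 12}; by pigeonhole those values go to them, so strike 8, 10, 12 from Dave, Grace, Ivy.
The 2 variables Omar and Ivy are confined to {13, 14}, which locks those values in; drop them from Dave, Kira.
Dave must be 9 (only option left). Remove 9 from Grace, Kira.
Grace's domain is down to {6}, so Grace = 6.
Determined: Dave=9, Grace=6. The other people each still have more than one consistent value. That makes 2.

2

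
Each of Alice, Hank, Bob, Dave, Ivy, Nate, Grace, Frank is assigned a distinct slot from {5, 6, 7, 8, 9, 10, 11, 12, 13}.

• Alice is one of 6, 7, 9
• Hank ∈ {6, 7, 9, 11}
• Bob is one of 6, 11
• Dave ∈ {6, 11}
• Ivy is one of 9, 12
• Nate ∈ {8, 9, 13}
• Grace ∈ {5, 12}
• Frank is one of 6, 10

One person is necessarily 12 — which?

Bob and Dave between them cover only {6, 11} — a naked pair. Remove those values from Alice, Hank, Frank.
Frank must be 10 (only option left).
Alice and Hank between them cover only {7, 9} — a naked pair. Remove those values from Ivy, Nate.
So 12 goes to Ivy.

Ivy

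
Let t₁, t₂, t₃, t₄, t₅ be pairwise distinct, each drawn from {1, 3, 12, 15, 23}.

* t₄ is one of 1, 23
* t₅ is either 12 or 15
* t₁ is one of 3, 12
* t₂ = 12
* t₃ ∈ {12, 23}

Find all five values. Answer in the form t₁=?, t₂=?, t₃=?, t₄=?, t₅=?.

t₁=3, t₂=12, t₃=23, t₄=1, t₅=15

t₂ has just one choice, so t₂ = 12. So t₁, t₃, t₅ can't be 12.
t₃ must be 23 (only option left). Remove 23 from t₄.
That leaves t₄ = 1.
t₅'s domain is down to {15}, so t₅ = 15.
That leaves t₁ = 3.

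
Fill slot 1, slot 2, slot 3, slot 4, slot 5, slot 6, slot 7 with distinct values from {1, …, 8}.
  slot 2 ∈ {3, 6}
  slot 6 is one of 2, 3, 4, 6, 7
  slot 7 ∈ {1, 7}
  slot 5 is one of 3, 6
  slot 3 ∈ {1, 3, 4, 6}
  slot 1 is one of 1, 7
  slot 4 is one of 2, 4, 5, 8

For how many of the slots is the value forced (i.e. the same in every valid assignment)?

slot 1 and slot 7 between them cover only {1, 7} — a naked pair. Remove those values from slot 3, slot 6.
slot 2 and slot 5 share exactly the 2 values {3, 6}; by pigeonhole those values go to them, so strike 3, 6 from slot 3, slot 6.
slot 3's domain is down to {4}, so slot 3 = 4. Strike 4 from slot 4, slot 6.
slot 6 has just one choice, so slot 6 = 2. Strike 2 from slot 4.
Determined: slot 3=4, slot 6=2. The other slots each still have more than one consistent value. That makes 2.

2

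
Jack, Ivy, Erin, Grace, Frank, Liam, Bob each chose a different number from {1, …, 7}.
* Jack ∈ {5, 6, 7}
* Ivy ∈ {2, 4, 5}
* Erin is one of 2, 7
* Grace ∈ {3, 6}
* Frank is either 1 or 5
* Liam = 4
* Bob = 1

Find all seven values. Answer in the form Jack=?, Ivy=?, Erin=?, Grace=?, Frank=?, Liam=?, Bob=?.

Liam must be 4 (only option left). Strike 4 from Ivy.
Bob's domain is down to {1}, so Bob = 1. So Frank can't be 1.
Frank has just one choice, so Frank = 5. So Jack, Ivy can't be 5.
That leaves Ivy = 2. So Erin can't be 2.
Erin must be 7 (only option left). So Jack can't be 7.
Jack has just one choice, so Jack = 6. Eliminate 6 elsewhere: Grace.
Grace must be 3 (only option left).

Jack=6, Ivy=2, Erin=7, Grace=3, Frank=5, Liam=4, Bob=1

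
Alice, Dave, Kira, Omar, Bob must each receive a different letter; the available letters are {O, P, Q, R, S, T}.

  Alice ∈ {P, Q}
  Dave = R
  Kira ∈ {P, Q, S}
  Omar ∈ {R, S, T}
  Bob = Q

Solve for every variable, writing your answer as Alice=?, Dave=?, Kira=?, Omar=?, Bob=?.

Dave must be R (only option left). Remove R from Omar.
Bob's domain is down to {Q}, so Bob = Q. Eliminate Q elsewhere: Alice, Kira.
That leaves Alice = P. Strike P from Kira.
Kira must be S (only option left). Remove S from Omar.
Omar has just one choice, so Omar = T.

Alice=P, Dave=R, Kira=S, Omar=T, Bob=Q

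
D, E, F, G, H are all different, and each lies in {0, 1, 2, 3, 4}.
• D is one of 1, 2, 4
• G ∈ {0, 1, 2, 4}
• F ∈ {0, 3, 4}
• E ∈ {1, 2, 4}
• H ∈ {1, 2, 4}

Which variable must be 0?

The 5 variables together cover exactly {0, 1, 2, 3, 4} — 5 values for 5 variables — and 3 appears only in F's list, so F = 3.
Among the 4 still-open variables, 0 fits only G (and all 4 values in {0, 1, 2, 4} must be used), so G = 0.

G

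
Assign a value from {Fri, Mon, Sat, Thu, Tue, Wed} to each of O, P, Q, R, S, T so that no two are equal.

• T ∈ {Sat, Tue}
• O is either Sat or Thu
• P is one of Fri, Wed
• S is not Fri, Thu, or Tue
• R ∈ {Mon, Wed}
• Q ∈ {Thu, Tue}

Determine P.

The 6 variables draw from only 6 values {Fri, Mon, Sat, Thu, Tue, Wed}, so each is used; only P can be Fri, hence P = Fri.

Fri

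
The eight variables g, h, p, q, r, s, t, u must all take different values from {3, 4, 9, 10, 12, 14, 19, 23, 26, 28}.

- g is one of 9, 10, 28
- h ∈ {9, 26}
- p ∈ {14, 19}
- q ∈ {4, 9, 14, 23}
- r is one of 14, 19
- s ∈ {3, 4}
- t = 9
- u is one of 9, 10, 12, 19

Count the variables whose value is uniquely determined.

2

t's domain is down to {9}, so t = 9. So g, h, q, u can't be 9.
h must be 26 (only option left).
p and r between them cover only {14, 19} — a naked pair. Remove those values from q, u.
Determined: h=26, t=9. The other variables each still have more than one consistent value. That makes 2.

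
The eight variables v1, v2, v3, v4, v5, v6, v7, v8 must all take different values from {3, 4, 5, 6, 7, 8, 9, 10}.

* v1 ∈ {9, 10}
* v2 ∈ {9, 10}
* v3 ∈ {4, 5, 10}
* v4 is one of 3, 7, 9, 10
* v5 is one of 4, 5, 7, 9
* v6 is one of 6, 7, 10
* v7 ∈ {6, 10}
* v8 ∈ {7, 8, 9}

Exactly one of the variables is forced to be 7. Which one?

v6

Among the 8 variables, 3 fits only v4 (and all 8 values in {3, 4, 5, 6, 7, 8, 9, 10} must be used), so v4 = 3.
The 7 still-open variables together cover exactly {4, 5, 6, 7, 8, 9, 10} — 7 values for 7 variables — and 8 appears only in v8's list, so v8 = 8.
v1 and v2 between them cover only {9, 10} — a naked pair. Remove those values from v3, v5, v6, v7.
v7's domain is down to {6}, so v7 = 6. So v6 can't be 6.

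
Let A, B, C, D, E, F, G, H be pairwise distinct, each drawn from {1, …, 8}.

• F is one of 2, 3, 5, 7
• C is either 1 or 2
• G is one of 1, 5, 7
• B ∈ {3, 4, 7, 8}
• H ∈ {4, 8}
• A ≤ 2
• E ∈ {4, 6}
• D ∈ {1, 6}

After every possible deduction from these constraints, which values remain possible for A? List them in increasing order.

1, 2

A and C share exactly the 2 values {1, 2}; by pigeonhole those values go to them, so strike 1, 2 from D, F, G.
D must be 6 (only option left). Strike 6 from E.
That leaves E = 4. Eliminate 4 elsewhere: B, H.
H must be 8 (only option left). Remove 8 from B.
No further eliminations apply; A can still be any of 1, 2.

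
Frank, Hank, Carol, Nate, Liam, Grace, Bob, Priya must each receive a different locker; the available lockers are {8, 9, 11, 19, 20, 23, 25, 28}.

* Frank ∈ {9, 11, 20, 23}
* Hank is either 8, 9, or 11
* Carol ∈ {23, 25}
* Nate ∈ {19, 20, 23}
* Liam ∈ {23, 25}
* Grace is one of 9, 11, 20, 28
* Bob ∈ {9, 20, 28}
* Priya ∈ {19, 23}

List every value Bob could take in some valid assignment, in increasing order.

The 8 variables draw from only 8 values {8, 9, 11, 19, 20, 23, 25, 28}, so each is used; only Hank can be 8, hence Hank = 8.
Carol and Liam share exactly the 2 values {23, 25}; by pigeonhole those values go to them, so strike 23, 25 from Frank, Nate, Priya.
Priya's domain is down to {19}, so Priya = 19. So Nate can't be 19.
Nate must be 20 (only option left). Remove 20 from Frank, Grace, Bob.
No further eliminations apply; Bob can still be any of 9, 28.

9, 28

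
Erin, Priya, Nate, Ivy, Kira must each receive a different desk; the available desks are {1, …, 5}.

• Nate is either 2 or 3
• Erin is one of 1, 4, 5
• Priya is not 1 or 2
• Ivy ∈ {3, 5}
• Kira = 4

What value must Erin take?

Kira's domain is down to {4}, so Kira = 4. Eliminate 4 elsewhere: Erin, Priya.
The 4 still-open variables draw from only 4 values {1, 2, 3, 5}, so each is used; only Erin can be 1, hence Erin = 1.

1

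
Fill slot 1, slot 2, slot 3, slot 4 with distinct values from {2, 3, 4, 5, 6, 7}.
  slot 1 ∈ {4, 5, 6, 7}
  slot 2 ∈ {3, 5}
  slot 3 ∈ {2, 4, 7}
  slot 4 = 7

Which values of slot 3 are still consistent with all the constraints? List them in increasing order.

slot 4 must be 7 (only option left). Remove 7 from slot 1, slot 3.
No further eliminations apply; slot 3 can still be any of 2, 4.

2, 4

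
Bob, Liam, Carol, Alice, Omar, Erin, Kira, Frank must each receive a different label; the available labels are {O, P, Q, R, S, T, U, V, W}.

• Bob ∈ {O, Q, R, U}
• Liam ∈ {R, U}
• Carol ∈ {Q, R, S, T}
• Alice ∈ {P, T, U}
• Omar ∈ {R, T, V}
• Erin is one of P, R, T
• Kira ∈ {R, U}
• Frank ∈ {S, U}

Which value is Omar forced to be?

The 8 variables draw from only 8 values {O, P, Q, R, S, T, U, V}, so each is used; only Bob can be O, hence Bob = O.
The 7 still-open variables together cover exactly {P, Q, R, S, T, U, V} — 7 values for 7 variables — and Q appears only in Carol's list, so Carol = Q.
The 6 still-open variables together cover exactly {P, R, S, T, U, V} — 6 values for 6 variables — and S appears only in Frank's list, so Frank = S.
The 5 still-open variables draw from only 5 values {P, R, T, U, V}, so each is used; only Omar can be V, hence Omar = V.

V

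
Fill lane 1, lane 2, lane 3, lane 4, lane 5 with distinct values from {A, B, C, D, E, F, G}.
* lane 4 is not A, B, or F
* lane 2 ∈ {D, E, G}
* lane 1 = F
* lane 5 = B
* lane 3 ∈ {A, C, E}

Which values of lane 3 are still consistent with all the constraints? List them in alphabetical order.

A, C, E

lane 1's domain is down to {F}, so lane 1 = F.
lane 5 must be B (only option left).
No further eliminations apply; lane 3 can still be any of A, C, E.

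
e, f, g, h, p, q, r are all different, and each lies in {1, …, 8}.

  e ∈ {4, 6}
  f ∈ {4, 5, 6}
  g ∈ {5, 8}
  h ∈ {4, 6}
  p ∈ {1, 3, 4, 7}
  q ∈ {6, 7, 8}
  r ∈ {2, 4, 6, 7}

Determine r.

2

e and h share exactly the 2 values {4, 6}; by pigeonhole those values go to them, so strike 4, 6 from f, p, q, r.
f must be 5 (only option left). Strike 5 from g.
g's domain is down to {8}, so g = 8. Strike 8 from q.
q's domain is down to {7}, so q = 7. So p, r can't be 7.
So r = 2.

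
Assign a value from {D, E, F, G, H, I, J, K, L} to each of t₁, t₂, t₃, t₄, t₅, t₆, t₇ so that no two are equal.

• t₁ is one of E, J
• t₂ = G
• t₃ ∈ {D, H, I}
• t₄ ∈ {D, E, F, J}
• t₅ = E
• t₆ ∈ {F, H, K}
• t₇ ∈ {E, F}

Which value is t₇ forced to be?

F

t₂'s domain is down to {G}, so t₂ = G.
That leaves t₅ = E. So t₁, t₄, t₇ can't be E.
So t₇ = F.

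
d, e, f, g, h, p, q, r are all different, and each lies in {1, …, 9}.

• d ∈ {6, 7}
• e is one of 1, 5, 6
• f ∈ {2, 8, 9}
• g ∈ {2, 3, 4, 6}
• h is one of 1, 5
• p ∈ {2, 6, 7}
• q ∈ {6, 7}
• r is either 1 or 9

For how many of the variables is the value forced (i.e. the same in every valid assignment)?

3

d and q share exactly the 2 values {6, 7}; by pigeonhole those values go to them, so strike 6, 7 from e, g, p.
p must be 2 (only option left). Eliminate 2 elsewhere: f, g.
e and h between them cover only {1, 5} — a naked pair. Remove those values from r.
r must be 9 (only option left). Eliminate 9 elsewhere: f.
f has just one choice, so f = 8.
Determined: f=8, p=2, r=9. The other variables each still have more than one consistent value. That makes 3.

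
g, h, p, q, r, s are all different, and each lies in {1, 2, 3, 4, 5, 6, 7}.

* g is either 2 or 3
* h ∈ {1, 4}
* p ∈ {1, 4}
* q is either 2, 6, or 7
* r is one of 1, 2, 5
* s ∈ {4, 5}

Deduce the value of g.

3

h and p share exactly the 2 values {1, 4}; by pigeonhole those values go to them, so strike 1, 4 from r, s.
s must be 5 (only option left). So r can't be 5.
r's domain is down to {2}, so r = 2. Remove 2 from g, q.
So g = 3.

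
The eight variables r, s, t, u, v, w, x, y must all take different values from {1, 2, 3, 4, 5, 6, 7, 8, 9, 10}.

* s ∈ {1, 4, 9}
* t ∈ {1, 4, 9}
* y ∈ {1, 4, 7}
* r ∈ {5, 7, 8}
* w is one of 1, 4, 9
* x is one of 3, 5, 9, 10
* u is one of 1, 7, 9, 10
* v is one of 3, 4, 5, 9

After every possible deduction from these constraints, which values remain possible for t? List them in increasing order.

1, 4, 9

Among the 8 variables, 8 fits only r (and all 8 values in {1, 3, 4, 5, 7, 8, 9, 10} must be used), so r = 8.
s, t, w share exactly the 3 values {1, 4, 9}; by pigeonhole those values go to them, so strike 1, 4, 9 from u, v, x, y.
y's domain is down to {7}, so y = 7. Eliminate 7 elsewhere: u.
That leaves u = 10. Strike 10 from x.
No further eliminations apply; t can still be any of 1, 4, 9.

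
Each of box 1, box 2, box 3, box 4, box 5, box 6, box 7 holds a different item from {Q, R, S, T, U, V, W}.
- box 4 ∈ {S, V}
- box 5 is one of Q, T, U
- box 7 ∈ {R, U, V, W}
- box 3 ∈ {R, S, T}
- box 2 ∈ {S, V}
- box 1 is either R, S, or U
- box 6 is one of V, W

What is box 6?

W

The 7 variables draw from only 7 values {Q, R, S, T, U, V, W}, so each is used; only box 5 can be Q, hence box 5 = Q.
Among the 6 still-open variables, T fits only box 3 (and all 6 values in {R, S, T, U, V, W} must be used), so box 3 = T.
box 2 and box 4 share exactly the 2 values {S, V}; by pigeonhole those values go to them, so strike S, V from box 1, box 6, box 7.
So box 6 = W.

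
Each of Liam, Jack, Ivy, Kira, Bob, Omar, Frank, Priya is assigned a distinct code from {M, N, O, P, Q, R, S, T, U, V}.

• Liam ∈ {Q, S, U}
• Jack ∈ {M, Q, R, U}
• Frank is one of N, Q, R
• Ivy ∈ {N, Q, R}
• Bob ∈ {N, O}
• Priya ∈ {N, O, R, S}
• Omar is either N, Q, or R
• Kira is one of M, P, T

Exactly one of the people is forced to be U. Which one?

The 3 variables Ivy, Omar, Frank are confined to {N, Q, R}, which locks those values in; drop them from Liam, Jack, Bob, Priya.
Bob has just one choice, so Bob = O. Eliminate O elsewhere: Priya.
Priya must be S (only option left). Remove S from Liam.
So U goes to Liam.

Liam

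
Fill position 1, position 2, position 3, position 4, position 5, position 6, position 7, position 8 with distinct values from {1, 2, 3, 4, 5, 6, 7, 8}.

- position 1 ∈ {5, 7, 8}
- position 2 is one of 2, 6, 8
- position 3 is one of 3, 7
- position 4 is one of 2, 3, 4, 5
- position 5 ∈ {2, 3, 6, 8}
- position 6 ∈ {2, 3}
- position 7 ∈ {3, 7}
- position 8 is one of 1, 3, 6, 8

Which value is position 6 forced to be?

2

The 8 variables together cover exactly {1, 2, 3, 4, 5, 6, 7, 8} — 8 values for 8 variables — and 1 appears only in position 8's list, so position 8 = 1.
The 7 still-open variables draw from only 7 values {2, 3, 4, 5, 6, 7, 8}, so each is used; only position 4 can be 4, hence position 4 = 4.
The 6 still-open variables draw from only 6 values {2, 3, 5, 6, 7, 8}, so each is used; only position 1 can be 5, hence position 1 = 5.
The 2 variables position 3 and position 7 are confined to {3, 7}, which locks those values in; drop them from position 5, position 6.
So position 6 = 2.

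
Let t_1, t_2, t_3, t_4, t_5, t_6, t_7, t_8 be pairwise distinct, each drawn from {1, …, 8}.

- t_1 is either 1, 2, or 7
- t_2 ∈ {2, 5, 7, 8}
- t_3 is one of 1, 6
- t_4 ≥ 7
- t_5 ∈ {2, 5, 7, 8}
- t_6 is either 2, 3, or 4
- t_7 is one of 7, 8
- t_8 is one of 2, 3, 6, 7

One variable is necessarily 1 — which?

t_1

The 8 variables together cover exactly {1, 2, 3, 4, 5, 6, 7, 8} — 8 values for 8 variables — and 4 appears only in t_6's list, so t_6 = 4.
Among the 7 still-open variables, 3 fits only t_8 (and all 7 values in {1, 2, 3, 5, 6, 7, 8} must be used), so t_8 = 3.
Among the 6 still-open variables, 6 fits only t_3 (and all 6 values in {1, 2, 5, 6, 7, 8} must be used), so t_3 = 6.
The 5 still-open variables together cover exactly {1, 2, 5, 7, 8} — 5 values for 5 variables — and 1 appears only in t_1's list, so t_1 = 1.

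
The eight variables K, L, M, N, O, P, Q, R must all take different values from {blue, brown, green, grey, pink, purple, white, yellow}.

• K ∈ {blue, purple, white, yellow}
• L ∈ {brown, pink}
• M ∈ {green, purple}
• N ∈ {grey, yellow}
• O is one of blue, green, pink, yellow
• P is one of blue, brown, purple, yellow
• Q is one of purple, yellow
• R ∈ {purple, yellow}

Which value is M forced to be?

green

The 8 variables draw from only 8 values {blue, brown, green, grey, pink, purple, white, yellow}, so each is used; only N can be grey, hence N = grey.
The 7 still-open variables together cover exactly {blue, brown, green, pink, purple, white, yellow} — 7 values for 7 variables — and white appears only in K's list, so K = white.
Q and R share exactly the 2 values {purple, yellow}; by pigeonhole those values go to them, so strike purple, yellow from M, O, P.
So M = green.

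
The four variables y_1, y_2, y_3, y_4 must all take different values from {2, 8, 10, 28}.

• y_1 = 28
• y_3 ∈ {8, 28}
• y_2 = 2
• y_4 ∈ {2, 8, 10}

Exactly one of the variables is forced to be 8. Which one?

y_3

y_1 must be 28 (only option left). Remove 28 from y_3.
So 8 goes to y_3.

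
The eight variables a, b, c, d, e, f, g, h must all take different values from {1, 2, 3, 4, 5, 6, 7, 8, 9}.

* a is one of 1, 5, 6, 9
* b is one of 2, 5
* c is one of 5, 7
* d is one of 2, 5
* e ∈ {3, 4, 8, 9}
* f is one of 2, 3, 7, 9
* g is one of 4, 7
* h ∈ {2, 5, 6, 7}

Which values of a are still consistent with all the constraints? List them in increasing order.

1, 9

b and d between them cover only {2, 5} — a naked pair. Remove those values from a, c, f, h.
c has just one choice, so c = 7. Remove 7 from f, g, h.
g has just one choice, so g = 4. Remove 4 from e.
h has just one choice, so h = 6. Strike 6 from a.
No further eliminations apply; a can still be any of 1, 9.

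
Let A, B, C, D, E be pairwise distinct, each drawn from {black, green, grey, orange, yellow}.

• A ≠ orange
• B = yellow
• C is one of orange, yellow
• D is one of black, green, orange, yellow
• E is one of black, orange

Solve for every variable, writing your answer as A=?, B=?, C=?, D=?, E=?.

A=grey, B=yellow, C=orange, D=green, E=black

B has just one choice, so B = yellow. Eliminate yellow elsewhere: A, C, D.
That leaves C = orange. So D, E can't be orange.
E must be black (only option left). Strike black from A, D.
D must be green (only option left). Eliminate green elsewhere: A.
A has just one choice, so A = grey.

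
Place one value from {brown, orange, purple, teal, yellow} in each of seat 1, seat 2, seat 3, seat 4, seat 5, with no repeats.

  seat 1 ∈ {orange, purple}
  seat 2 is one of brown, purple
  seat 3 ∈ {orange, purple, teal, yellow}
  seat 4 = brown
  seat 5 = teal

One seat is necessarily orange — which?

seat 4 must be brown (only option left). So seat 2 can't be brown.
seat 5 has just one choice, so seat 5 = teal. Strike teal from seat 3.
seat 2's domain is down to {purple}, so seat 2 = purple. Strike purple from seat 1, seat 3.
So orange goes to seat 1.

seat 1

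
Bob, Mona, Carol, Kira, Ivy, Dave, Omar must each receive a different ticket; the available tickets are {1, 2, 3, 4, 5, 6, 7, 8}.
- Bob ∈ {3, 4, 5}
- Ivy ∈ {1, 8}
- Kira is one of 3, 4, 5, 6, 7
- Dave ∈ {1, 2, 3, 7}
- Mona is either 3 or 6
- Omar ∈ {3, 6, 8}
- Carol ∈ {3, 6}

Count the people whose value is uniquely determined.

2

The 2 variables Mona and Carol are confined to {3, 6}, which locks those values in; drop them from Bob, Kira, Dave, Omar.
That leaves Omar = 8. Strike 8 from Ivy.
That leaves Ivy = 1. Strike 1 from Dave.
Determined: Ivy=1, Omar=8. The other people each still have more than one consistent value. That makes 2.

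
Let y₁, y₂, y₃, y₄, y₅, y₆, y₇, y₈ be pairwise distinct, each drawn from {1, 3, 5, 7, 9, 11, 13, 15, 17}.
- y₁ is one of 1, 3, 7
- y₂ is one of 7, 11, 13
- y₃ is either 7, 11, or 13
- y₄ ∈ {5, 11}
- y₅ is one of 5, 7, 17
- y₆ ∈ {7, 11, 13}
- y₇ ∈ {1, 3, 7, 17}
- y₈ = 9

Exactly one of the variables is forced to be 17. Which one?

y₅

y₈'s domain is down to {9}, so y₈ = 9.
y₂, y₃, y₆ between them cover only {7, 11, 13} — a naked triple. Remove those values from y₁, y₄, y₅, y₇.
y₄ has just one choice, so y₄ = 5. So y₅ can't be 5.
So 17 goes to y₅.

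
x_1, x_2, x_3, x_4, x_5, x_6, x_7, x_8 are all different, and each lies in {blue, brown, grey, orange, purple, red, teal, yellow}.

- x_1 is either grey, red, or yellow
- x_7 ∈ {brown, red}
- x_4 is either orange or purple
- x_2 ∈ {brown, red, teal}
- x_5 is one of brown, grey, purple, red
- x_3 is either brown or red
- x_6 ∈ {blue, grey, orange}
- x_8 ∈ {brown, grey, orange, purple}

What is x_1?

The 8 variables together cover exactly {blue, brown, grey, orange, purple, red, teal, yellow} — 8 values for 8 variables — and blue appears only in x_6's list, so x_6 = blue.
The 7 still-open variables draw from only 7 values {brown, grey, orange, purple, red, teal, yellow}, so each is used; only x_2 can be teal, hence x_2 = teal.
The 6 still-open variables draw from only 6 values {brown, grey, orange, purple, red, yellow}, so each is used; only x_1 can be yellow, hence x_1 = yellow.

yellow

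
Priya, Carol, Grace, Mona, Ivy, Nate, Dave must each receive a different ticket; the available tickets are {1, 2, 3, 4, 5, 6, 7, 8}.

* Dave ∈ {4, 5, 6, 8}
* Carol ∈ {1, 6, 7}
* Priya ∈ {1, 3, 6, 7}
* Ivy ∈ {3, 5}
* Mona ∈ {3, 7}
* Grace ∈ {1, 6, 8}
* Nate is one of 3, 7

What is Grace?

Among the 7 variables, 4 fits only Dave (and all 7 values in {1, 3, 4, 5, 6, 7, 8} must be used), so Dave = 4.
The 6 still-open variables draw from only 6 values {1, 3, 5, 6, 7, 8}, so each is used; only Ivy can be 5, hence Ivy = 5.
The 5 still-open variables together cover exactly {1, 3, 6, 7, 8} — 5 values for 5 variables — and 8 appears only in Grace's list, so Grace = 8.

8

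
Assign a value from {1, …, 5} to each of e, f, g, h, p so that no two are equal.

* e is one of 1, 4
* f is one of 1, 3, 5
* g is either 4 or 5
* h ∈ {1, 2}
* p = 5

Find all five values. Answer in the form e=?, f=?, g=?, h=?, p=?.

e=1, f=3, g=4, h=2, p=5

p has just one choice, so p = 5. Eliminate 5 elsewhere: f, g.
That leaves g = 4. Strike 4 from e.
e's domain is down to {1}, so e = 1. Remove 1 from f, h.
f's domain is down to {3}, so f = 3.
That leaves h = 2.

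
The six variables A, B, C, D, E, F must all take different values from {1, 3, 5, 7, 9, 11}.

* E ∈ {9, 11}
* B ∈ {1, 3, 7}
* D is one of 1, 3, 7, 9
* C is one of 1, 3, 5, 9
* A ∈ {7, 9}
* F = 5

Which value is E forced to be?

11

F has just one choice, so F = 5. Remove 5 from C.
Among the 5 still-open variables, 11 fits only E (and all 5 values in {1, 3, 7, 9, 11} must be used), so E = 11.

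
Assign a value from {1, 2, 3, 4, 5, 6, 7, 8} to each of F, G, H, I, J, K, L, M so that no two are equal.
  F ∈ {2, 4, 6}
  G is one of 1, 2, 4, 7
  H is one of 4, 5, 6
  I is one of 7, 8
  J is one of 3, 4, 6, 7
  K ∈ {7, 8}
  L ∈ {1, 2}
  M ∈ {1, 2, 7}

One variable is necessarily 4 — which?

The 8 variables draw from only 8 values {1, 2, 3, 4, 5, 6, 7, 8}, so each is used; only J can be 3, hence J = 3.
Among the 7 still-open variables, 5 fits only H (and all 7 values in {1, 2, 4, 5, 6, 7, 8} must be used), so H = 5.
Among the 6 still-open variables, 6 fits only F (and all 6 values in {1, 2, 4, 6, 7, 8} must be used), so F = 6.
Among the 5 still-open variables, 4 fits only G (and all 5 values in {1, 2, 4, 7, 8} must be used), so G = 4.

G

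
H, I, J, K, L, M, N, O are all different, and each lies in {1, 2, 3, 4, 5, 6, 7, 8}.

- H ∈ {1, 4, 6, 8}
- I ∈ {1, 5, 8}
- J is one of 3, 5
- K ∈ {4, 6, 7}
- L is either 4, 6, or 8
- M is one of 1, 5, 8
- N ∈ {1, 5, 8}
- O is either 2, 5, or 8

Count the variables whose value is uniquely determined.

The 8 variables draw from only 8 values {1, 2, 3, 4, 5, 6, 7, 8}, so each is used; only O can be 2, hence O = 2.
The 7 still-open variables draw from only 7 values {1, 3, 4, 5, 6, 7, 8}, so each is used; only J can be 3, hence J = 3.
The 6 still-open variables together cover exactly {1, 4, 5, 6, 7, 8} — 6 values for 6 variables — and 7 appears only in K's list, so K = 7.
I, M, N share exactly the 3 values {1, 5, 8}; by pigeonhole those values go to them, so strike 1, 5, 8 from H, L.
Determined: J=3, K=7, O=2. The other variables each still have more than one consistent value. That makes 3.

3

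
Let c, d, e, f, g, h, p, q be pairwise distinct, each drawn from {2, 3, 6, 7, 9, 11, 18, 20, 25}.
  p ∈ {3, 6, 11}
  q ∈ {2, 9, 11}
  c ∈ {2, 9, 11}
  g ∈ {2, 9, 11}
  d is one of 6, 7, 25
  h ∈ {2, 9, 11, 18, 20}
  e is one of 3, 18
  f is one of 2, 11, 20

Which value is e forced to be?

3

c, g, q between them cover only {2, 9, 11} — a naked triple. Remove those values from f, h, p.
That leaves f = 20. Eliminate 20 elsewhere: h.
h has just one choice, so h = 18. Remove 18 from e.
So e = 3.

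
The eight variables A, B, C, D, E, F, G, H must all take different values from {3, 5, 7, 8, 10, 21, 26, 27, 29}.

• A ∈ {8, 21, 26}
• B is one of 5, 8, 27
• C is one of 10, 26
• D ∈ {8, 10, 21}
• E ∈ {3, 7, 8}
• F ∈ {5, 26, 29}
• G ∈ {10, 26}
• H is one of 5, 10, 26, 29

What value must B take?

27

C and G share exactly the 2 values {10, 26}; by pigeonhole those values go to them, so strike 10, 26 from A, D, F, H.
The 2 variables A and D are confined to {8, 21}, which locks those values in; drop them from B, E.
F and H share exactly the 2 values {5, 29}; by pigeonhole those values go to them, so strike 5, 29 from B.
So B = 27.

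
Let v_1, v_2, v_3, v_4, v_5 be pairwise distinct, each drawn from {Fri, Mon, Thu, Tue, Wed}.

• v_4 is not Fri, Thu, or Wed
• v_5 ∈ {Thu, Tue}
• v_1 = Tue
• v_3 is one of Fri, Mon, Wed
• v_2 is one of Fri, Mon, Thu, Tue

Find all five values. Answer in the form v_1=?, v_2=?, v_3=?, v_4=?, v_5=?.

v_1=Tue, v_2=Fri, v_3=Wed, v_4=Mon, v_5=Thu

v_1 must be Tue (only option left). Eliminate Tue elsewhere: v_2, v_4, v_5.
v_4 must be Mon (only option left). Strike Mon from v_2, v_3.
That leaves v_5 = Thu. Strike Thu from v_2.
v_2 has just one choice, so v_2 = Fri. So v_3 can't be Fri.
That leaves v_3 = Wed.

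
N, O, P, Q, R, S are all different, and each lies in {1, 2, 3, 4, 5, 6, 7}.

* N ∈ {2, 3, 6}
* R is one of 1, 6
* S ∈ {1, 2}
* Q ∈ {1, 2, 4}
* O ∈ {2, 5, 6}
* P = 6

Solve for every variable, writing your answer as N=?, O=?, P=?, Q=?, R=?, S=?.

N=3, O=5, P=6, Q=4, R=1, S=2

P must be 6 (only option left). Strike 6 from N, O, R.
R's domain is down to {1}, so R = 1. So Q, S can't be 1.
S's domain is down to {2}, so S = 2. Remove 2 from N, O, Q.
N must be 3 (only option left).
O must be 5 (only option left).
Q's domain is down to {4}, so Q = 4.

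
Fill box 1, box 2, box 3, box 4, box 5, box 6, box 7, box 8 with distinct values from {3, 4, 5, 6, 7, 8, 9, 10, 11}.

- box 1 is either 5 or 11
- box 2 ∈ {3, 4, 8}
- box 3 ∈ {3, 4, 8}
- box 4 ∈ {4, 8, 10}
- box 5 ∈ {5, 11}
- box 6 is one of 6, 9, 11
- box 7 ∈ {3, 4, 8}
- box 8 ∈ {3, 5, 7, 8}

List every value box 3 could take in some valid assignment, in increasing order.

3, 4, 8

The 2 variables box 1 and box 5 are confined to {5, 11}, which locks those values in; drop them from box 6, box 8.
box 2, box 3, box 7 share exactly the 3 values {3, 4, 8}; by pigeonhole those values go to them, so strike 3, 4, 8 from box 4, box 8.
That leaves box 4 = 10.
box 8 must be 7 (only option left).
No further eliminations apply; box 3 can still be any of 3, 4, 8.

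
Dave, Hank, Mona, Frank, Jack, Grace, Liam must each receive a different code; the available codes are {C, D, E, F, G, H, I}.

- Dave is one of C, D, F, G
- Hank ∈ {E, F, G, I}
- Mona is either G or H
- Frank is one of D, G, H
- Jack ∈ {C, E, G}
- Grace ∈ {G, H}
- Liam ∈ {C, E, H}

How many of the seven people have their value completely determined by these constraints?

3

The 7 variables together cover exactly {C, D, E, F, G, H, I} — 7 values for 7 variables — and I appears only in Hank's list, so Hank = I.
Among the 6 still-open variables, F fits only Dave (and all 6 values in {C, D, E, F, G, H} must be used), so Dave = F.
The 5 still-open variables draw from only 5 values {C, D, E, G, H}, so each is used; only Frank can be D, hence Frank = D.
Mona and Grace share exactly the 2 values {G, H}; by pigeonhole those values go to them, so strike G, H from Jack, Liam.
Determined: Dave=F, Hank=I, Frank=D. The other people each still have more than one consistent value. That makes 3.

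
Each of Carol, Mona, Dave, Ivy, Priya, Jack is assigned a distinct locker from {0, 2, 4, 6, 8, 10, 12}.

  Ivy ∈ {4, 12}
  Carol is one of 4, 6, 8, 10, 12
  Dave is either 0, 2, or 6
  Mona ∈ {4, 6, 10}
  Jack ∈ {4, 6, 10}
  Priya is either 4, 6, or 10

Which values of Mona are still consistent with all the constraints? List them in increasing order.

Mona, Priya, Jack share exactly the 3 values {4, 6, 10}; by pigeonhole those values go to them, so strike 4, 6, 10 from Carol, Dave, Ivy.
Ivy has just one choice, so Ivy = 12. So Carol can't be 12.
Carol has just one choice, so Carol = 8.
No further eliminations apply; Mona can still be any of 4, 6, 10.

4, 6, 10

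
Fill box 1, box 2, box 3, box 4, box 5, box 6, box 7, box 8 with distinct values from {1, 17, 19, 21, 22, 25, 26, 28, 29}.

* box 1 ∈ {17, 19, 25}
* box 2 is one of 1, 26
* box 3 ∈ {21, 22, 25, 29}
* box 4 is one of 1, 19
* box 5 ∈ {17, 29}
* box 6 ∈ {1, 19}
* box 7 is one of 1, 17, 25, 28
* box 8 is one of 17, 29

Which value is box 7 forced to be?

28

box 4 and box 6 between them cover only {1, 19} — a naked pair. Remove those values from box 1, box 2, box 7.
box 2 has just one choice, so box 2 = 26.
box 5 and box 8 between them cover only {17, 29} — a naked pair. Remove those values from box 1, box 3, box 7.
box 1 must be 25 (only option left). Strike 25 from box 3, box 7.
So box 7 = 28.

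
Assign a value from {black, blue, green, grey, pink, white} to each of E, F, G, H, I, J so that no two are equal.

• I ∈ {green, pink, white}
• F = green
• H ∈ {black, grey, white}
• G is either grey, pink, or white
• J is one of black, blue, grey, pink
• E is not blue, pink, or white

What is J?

F must be green (only option left). So E, I can't be green.
The 5 still-open variables draw from only 5 values {black, blue, grey, pink, white}, so each is used; only J can be blue, hence J = blue.

blue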